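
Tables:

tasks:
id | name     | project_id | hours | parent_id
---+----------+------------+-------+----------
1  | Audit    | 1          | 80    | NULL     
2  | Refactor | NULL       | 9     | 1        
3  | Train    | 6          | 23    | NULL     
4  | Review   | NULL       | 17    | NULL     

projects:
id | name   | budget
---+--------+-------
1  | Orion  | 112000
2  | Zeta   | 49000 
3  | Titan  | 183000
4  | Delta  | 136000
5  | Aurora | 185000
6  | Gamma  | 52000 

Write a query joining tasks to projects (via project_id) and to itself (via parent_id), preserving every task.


Two LEFT JOINs from the same base table tasks: one to projects via project_id, one to tasks itself via parent_id. Both are LEFT so every task is preserved.
Match against projects:
  - task 1 (Audit): project_id=1 -> matches Orion
  - task 2 (Refactor): project_id=NULL, no match -> kept with NULL
  - task 3 (Train): project_id=6 -> matches Gamma
  - task 4 (Review): project_id=NULL, no match -> kept with NULL
Match against tasks (self):
  - task 1 (Audit): parent_id=NULL -> NULL
  - task 2 (Refactor): parent_id=1 -> Audit
  - task 3 (Train): parent_id=NULL -> NULL
  - task 4 (Review): parent_id=NULL -> NULL

SQL:
SELECT a.name, b.name AS project, c.name AS parent
FROM tasks a
LEFT JOIN projects b ON a.project_id = b.id
LEFT JOIN tasks c ON a.parent_id = c.id

Result:
name     | project | parent
---------+---------+-------
Audit    | Orion   | NULL  
Refactor | NULL    | Audit 
Train    | Gamma   | NULL  
Review   | NULL    | NULL  


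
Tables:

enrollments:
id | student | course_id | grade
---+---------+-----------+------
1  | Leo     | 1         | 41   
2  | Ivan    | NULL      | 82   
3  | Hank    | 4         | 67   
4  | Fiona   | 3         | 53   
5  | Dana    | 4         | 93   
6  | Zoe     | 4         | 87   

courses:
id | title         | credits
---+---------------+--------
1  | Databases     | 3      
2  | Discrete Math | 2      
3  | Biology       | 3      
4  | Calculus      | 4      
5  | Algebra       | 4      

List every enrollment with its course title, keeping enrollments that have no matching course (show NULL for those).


LEFT JOIN keeps every row from enrollments (the left table); where course_id has no match in courses, the course columns become NULL. Walk through each enrollment:
  - enrollment 1 (Leo): course_id=1 -> matches Databases
  - enrollment 2 (Ivan): course_id=NULL, no match -> kept with NULL
  - enrollment 3 (Hank): course_id=4 -> matches Calculus
  - enrollment 4 (Fiona): course_id=3 -> matches Biology
  - enrollment 5 (Dana): course_id=4 -> matches Calculus
  - enrollment 6 (Zoe): course_id=4 -> matches Calculus
All 6 rows appear; 1 has NULL course.

SQL:
SELECT a.student, b.title AS course
FROM enrollments a
LEFT JOIN courses b ON a.course_id = b.id

Result:
student | course   
--------+----------
Leo     | Databases
Ivan    | NULL     
Hank    | Calculus 
Fiona   | Biology  
Dana    | Calculus 
Zoe     | Calculus 


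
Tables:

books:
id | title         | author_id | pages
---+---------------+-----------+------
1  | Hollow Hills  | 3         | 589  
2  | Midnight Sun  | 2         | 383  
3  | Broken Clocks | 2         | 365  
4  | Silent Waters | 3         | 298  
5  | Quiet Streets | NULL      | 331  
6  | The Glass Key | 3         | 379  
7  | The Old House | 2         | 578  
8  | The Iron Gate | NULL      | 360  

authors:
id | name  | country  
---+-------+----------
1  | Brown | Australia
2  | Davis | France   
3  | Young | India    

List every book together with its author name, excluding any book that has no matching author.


INNER JOIN keeps only books rows whose author_id matches an id in authors. Walk through each book:
  - book 1 (Hollow Hills): author_id=3 -> matches Young
  - book 2 (Midnight Sun): author_id=2 -> matches Davis
  - book 3 (Broken Clocks): author_id=2 -> matches Davis
  - book 4 (Silent Waters): author_id=3 -> matches Young
  - book 5 (Quiet Streets): author_id=NULL, no match -> dropped
  - book 6 (The Glass Key): author_id=3 -> matches Young
  - book 7 (The Old House): author_id=2 -> matches Davis
  - book 8 (The Iron Gate): author_id=NULL, no match -> dropped
So 2 of 8 rows are dropped.

SQL:
SELECT a.title, b.name AS author
FROM books a
INNER JOIN authors b ON a.author_id = b.id

Result:
title         | author
--------------+-------
Hollow Hills  | Young 
Midnight Sun  | Davis 
Broken Clocks | Davis 
Silent Waters | Young 
The Glass Key | Young 
The Old House | Davis 


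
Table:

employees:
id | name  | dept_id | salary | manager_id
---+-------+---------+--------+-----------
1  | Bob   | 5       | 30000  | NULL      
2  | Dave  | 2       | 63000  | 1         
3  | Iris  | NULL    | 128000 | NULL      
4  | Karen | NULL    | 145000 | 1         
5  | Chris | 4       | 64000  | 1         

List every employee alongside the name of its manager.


This is a self-join: employees is joined to a second copy of itself, matching each row's manager_id to another row's id. Use LEFT JOIN so rows with manager_id=NULL are kept.
  - employee 1 (Bob): manager_id=NULL -> NULL
  - employee 2 (Dave): manager_id=1 -> Bob
  - employee 3 (Iris): manager_id=NULL -> NULL
  - employee 4 (Karen): manager_id=1 -> Bob
  - employee 5 (Chris): manager_id=1 -> Bob

SQL:
SELECT a.name AS item, b.name AS manager
FROM employees a
LEFT JOIN employees b ON a.manager_id = b.id

Result:
item  | manager
------+--------
Bob   | NULL   
Dave  | Bob    
Iris  | NULL   
Karen | Bob    
Chris | Bob    


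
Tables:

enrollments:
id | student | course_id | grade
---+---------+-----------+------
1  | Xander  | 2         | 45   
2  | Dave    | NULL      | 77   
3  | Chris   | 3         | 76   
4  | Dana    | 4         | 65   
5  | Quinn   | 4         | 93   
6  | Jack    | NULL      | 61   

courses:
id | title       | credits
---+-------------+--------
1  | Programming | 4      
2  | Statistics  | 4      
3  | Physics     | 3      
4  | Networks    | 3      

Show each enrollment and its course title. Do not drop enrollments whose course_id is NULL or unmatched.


LEFT JOIN keeps every row from enrollments (the left table); where course_id has no match in courses, the course columns become NULL. Walk through each enrollment:
  - enrollment 1 (Xander): course_id=2 -> matches Statistics
  - enrollment 2 (Dave): course_id=NULL, no match -> kept with NULL
  - enrollment 3 (Chris): course_id=3 -> matches Physics
  - enrollment 4 (Dana): course_id=4 -> matches Networks
  - enrollment 5 (Quinn): course_id=4 -> matches Networks
  - enrollment 6 (Jack): course_id=NULL, no match -> kept with NULL
All 6 rows appear; 2 have NULL course.

SQL:
SELECT a.student, b.title AS course
FROM enrollments a
LEFT JOIN courses b ON a.course_id = b.id

Result:
student | course    
--------+-----------
Xander  | Statistics
Dave    | NULL      
Chris   | Physics   
Dana    | Networks  
Quinn   | Networks  
Jack    | NULL      


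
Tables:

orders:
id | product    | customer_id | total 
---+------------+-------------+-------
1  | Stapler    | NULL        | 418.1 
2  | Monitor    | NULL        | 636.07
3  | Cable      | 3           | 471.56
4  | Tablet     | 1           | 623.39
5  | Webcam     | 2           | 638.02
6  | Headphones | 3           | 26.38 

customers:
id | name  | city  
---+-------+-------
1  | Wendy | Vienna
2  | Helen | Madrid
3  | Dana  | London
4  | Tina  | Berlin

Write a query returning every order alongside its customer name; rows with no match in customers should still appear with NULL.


LEFT JOIN keeps every row from orders (the left table); where customer_id has no match in customers, the customer columns become NULL. Walk through each order:
  - order 1 (Stapler): customer_id=NULL, no match -> kept with NULL
  - order 2 (Monitor): customer_id=NULL, no match -> kept with NULL
  - order 3 (Cable): customer_id=3 -> matches Dana
  - order 4 (Tablet): customer_id=1 -> matches Wendy
  - order 5 (Webcam): customer_id=2 -> matches Helen
  - order 6 (Headphones): customer_id=3 -> matches Dana
All 6 rows appear; 2 have NULL customer.

SQL:
SELECT a.product, b.name AS customer
FROM orders a
LEFT JOIN customers b ON a.customer_id = b.id

Result:
product    | customer
-----------+---------
Stapler    | NULL    
Monitor    | NULL    
Cable      | Dana    
Tablet     | Wendy   
Webcam     | Helen   
Headphones | Dana    


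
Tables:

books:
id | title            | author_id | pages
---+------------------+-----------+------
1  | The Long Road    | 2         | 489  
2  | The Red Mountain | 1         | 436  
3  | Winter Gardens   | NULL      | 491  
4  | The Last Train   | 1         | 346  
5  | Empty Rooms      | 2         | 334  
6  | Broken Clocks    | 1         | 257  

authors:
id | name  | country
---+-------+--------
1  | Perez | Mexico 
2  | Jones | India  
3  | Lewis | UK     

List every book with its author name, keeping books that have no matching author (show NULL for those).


LEFT JOIN keeps every row from books (the left table); where author_id has no match in authors, the author columns become NULL. Walk through each book:
  - book 1 (The Long Road): author_id=2 -> matches Jones
  - book 2 (The Red Mountain): author_id=1 -> matches Perez
  - book 3 (Winter Gardens): author_id=NULL, no match -> kept with NULL
  - book 4 (The Last Train): author_id=1 -> matches Perez
  - book 5 (Empty Rooms): author_id=2 -> matches Jones
  - book 6 (Broken Clocks): author_id=1 -> matches Perez
All 6 rows appear; 1 has NULL author.

SQL:
SELECT a.title, b.name AS author
FROM books a
LEFT JOIN authors b ON a.author_id = b.id

Result:
title            | author
-----------------+-------
The Long Road    | Jones 
The Red Mountain | Perez 
Winter Gardens   | NULL  
The Last Train   | Perez 
Empty Rooms      | Jones 
Broken Clocks    | Perez 


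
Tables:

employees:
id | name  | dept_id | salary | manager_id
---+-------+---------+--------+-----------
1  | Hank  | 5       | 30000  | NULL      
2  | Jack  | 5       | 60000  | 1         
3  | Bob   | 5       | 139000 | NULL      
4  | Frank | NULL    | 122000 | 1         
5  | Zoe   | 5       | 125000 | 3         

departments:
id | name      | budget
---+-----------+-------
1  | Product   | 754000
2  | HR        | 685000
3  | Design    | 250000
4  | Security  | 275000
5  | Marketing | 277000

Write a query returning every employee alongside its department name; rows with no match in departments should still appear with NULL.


LEFT JOIN keeps every row from employees (the left table); where dept_id has no match in departments, the department columns become NULL. Walk through each employee:
  - employee 1 (Hank): dept_id=5 -> matches Marketing
  - employee 2 (Jack): dept_id=5 -> matches Marketing
  - employee 3 (Bob): dept_id=5 -> matches Marketing
  - employee 4 (Frank): dept_id=NULL, no match -> kept with NULL
  - employee 5 (Zoe): dept_id=5 -> matches Marketing
All 5 rows appear; 1 has NULL department.

SQL:
SELECT a.name, b.name AS department
FROM employees a
LEFT JOIN departments b ON a.dept_id = b.id

Result:
name  | department
------+-----------
Hank  | Marketing 
Jack  | Marketing 
Bob   | Marketing 
Frank | NULL      
Zoe   | Marketing 


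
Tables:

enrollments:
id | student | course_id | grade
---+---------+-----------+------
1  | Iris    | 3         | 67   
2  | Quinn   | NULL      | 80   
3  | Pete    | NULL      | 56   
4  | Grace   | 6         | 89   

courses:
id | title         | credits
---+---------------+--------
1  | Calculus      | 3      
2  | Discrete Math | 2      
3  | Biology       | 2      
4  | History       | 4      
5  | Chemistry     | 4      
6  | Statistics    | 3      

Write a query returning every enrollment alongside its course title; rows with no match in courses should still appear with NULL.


LEFT JOIN keeps every row from enrollments (the left table); where course_id has no match in courses, the course columns become NULL. Walk through each enrollment:
  - enrollment 1 (Iris): course_id=3 -> matches Biology
  - enrollment 2 (Quinn): course_id=NULL, no match -> kept with NULL
  - enrollment 3 (Pete): course_id=NULL, no match -> kept with NULL
  - enrollment 4 (Grace): course_id=6 -> matches Statistics
All 4 rows appear; 2 have NULL course.

SQL:
SELECT a.student, b.title AS course
FROM enrollments a
LEFT JOIN courses b ON a.course_id = b.id

Result:
student | course    
--------+-----------
Iris    | Biology   
Quinn   | NULL      
Pete    | NULL      
Grace   | Statistics


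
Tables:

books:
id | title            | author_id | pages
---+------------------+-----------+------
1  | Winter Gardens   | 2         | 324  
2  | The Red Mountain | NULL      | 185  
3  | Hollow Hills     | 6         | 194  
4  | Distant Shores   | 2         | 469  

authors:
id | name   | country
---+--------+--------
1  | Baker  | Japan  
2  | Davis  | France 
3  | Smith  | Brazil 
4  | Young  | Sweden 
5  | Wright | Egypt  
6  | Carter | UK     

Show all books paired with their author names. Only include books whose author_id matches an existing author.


INNER JOIN keeps only books rows whose author_id matches an id in authors. Walk through each book:
  - book 1 (Winter Gardens): author_id=2 -> matches Davis
  - book 2 (The Red Mountain): author_id=NULL, no match -> dropped
  - book 3 (Hollow Hills): author_id=6 -> matches Carter
  - book 4 (Distant Shores): author_id=2 -> matches Davis
So 1 of 4 rows is dropped.

SQL:
SELECT a.title, b.name AS author
FROM books a
INNER JOIN authors b ON a.author_id = b.id

Result:
title          | author
---------------+-------
Winter Gardens | Davis 
Hollow Hills   | Carter
Distant Shores | Davis 


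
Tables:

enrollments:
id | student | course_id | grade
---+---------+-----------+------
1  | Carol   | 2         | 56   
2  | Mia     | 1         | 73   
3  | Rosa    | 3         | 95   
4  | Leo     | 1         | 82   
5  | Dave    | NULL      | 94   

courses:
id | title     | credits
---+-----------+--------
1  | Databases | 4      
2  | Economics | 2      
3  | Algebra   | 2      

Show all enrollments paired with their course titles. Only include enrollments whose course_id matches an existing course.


INNER JOIN keeps only enrollments rows whose course_id matches an id in courses. Walk through each enrollment:
  - enrollment 1 (Carol): course_id=2 -> matches Economics
  - enrollment 2 (Mia): course_id=1 -> matches Databases
  - enrollment 3 (Rosa): course_id=3 -> matches Algebra
  - enrollment 4 (Leo): course_id=1 -> matches Databases
  - enrollment 5 (Dave): course_id=NULL, no match -> dropped
So 1 of 5 rows is dropped.

SQL:
SELECT a.student, b.title AS course
FROM enrollments a
INNER JOIN courses b ON a.course_id = b.id

Result:
student | course   
--------+----------
Carol   | Economics
Mia     | Databases
Rosa    | Algebra  
Leo     | Databases


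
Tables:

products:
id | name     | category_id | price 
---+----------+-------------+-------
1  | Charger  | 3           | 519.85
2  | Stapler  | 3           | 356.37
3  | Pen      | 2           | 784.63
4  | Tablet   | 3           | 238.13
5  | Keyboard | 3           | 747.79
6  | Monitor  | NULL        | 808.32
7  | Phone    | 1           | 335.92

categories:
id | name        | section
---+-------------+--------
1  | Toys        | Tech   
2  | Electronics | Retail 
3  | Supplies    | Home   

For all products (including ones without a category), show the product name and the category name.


LEFT JOIN keeps every row from products (the left table); where category_id has no match in categories, the category columns become NULL. Walk through each product:
  - product 1 (Charger): category_id=3 -> matches Supplies
  - product 2 (Stapler): category_id=3 -> matches Supplies
  - product 3 (Pen): category_id=2 -> matches Electronics
  - product 4 (Tablet): category_id=3 -> matches Supplies
  - product 5 (Keyboard): category_id=3 -> matches Supplies
  - product 6 (Monitor): category_id=NULL, no match -> kept with NULL
  - product 7 (Phone): category_id=1 -> matches Toys
All 7 rows appear; 1 has NULL category.

SQL:
SELECT a.name, b.name AS category
FROM products a
LEFT JOIN categories b ON a.category_id = b.id

Result:
name     | category   
---------+------------
Charger  | Supplies   
Stapler  | Supplies   
Pen      | Electronics
Tablet   | Supplies   
Keyboard | Supplies   
Monitor  | NULL       
Phone    | Toys       


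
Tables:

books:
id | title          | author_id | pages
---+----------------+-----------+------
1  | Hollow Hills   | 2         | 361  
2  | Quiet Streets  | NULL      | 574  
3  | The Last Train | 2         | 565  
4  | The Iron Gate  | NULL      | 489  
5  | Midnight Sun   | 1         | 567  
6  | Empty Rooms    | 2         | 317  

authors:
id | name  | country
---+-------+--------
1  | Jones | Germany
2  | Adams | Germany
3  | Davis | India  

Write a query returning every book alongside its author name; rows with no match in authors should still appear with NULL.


LEFT JOIN keeps every row from books (the left table); where author_id has no match in authors, the author columns become NULL. Walk through each book:
  - book 1 (Hollow Hills): author_id=2 -> matches Adams
  - book 2 (Quiet Streets): author_id=NULL, no match -> kept with NULL
  - book 3 (The Last Train): author_id=2 -> matches Adams
  - book 4 (The Iron Gate): author_id=NULL, no match -> kept with NULL
  - book 5 (Midnight Sun): author_id=1 -> matches Jones
  - book 6 (Empty Rooms): author_id=2 -> matches Adams
All 6 rows appear; 2 have NULL author.

SQL:
SELECT a.title, b.name AS author
FROM books a
LEFT JOIN authors b ON a.author_id = b.id

Result:
title          | author
---------------+-------
Hollow Hills   | Adams 
Quiet Streets  | NULL  
The Last Train | Adams 
The Iron Gate  | NULL  
Midnight Sun   | Jones 
Empty Rooms    | Adams 


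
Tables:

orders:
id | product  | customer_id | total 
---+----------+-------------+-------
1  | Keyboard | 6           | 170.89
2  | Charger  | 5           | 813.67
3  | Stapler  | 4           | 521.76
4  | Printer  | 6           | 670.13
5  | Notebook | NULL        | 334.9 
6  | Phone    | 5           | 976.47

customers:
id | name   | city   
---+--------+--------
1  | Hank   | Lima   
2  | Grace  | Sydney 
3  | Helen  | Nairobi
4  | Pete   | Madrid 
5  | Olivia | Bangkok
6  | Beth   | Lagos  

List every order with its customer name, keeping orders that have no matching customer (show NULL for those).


LEFT JOIN keeps every row from orders (the left table); where customer_id has no match in customers, the customer columns become NULL. Walk through each order:
  - order 1 (Keyboard): customer_id=6 -> matches Beth
  - order 2 (Charger): customer_id=5 -> matches Olivia
  - order 3 (Stapler): customer_id=4 -> matches Pete
  - order 4 (Printer): customer_id=6 -> matches Beth
  - order 5 (Notebook): customer_id=NULL, no match -> kept with NULL
  - order 6 (Phone): customer_id=5 -> matches Olivia
All 6 rows appear; 1 has NULL customer.

SQL:
SELECT a.product, b.name AS customer
FROM orders a
LEFT JOIN customers b ON a.customer_id = b.id

Result:
product  | customer
---------+---------
Keyboard | Beth    
Charger  | Olivia  
Stapler  | Pete    
Printer  | Beth    
Notebook | NULL    
Phone    | Olivia  


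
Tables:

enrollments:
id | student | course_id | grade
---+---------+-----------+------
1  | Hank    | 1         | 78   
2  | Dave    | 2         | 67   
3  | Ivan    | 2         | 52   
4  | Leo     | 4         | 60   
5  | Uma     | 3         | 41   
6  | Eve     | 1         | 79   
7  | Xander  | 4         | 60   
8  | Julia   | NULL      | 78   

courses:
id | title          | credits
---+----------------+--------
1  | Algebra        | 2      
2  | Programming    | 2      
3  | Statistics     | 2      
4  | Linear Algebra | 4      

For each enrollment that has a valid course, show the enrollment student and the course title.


INNER JOIN keeps only enrollments rows whose course_id matches an id in courses. Walk through each enrollment:
  - enrollment 1 (Hank): course_id=1 -> matches Algebra
  - enrollment 2 (Dave): course_id=2 -> matches Programming
  - enrollment 3 (Ivan): course_id=2 -> matches Programming
  - enrollment 4 (Leo): course_id=4 -> matches Linear Algebra
  - enrollment 5 (Uma): course_id=3 -> matches Statistics
  - enrollment 6 (Eve): course_id=1 -> matches Algebra
  - enrollment 7 (Xander): course_id=4 -> matches Linear Algebra
  - enrollment 8 (Julia): course_id=NULL, no match -> dropped
So 1 of 8 rows is dropped.

SQL:
SELECT a.student, b.title AS course
FROM enrollments a
INNER JOIN courses b ON a.course_id = b.id

Result:
student | course        
--------+---------------
Hank    | Algebra       
Dave    | Programming   
Ivan    | Programming   
Leo     | Linear Algebra
Uma     | Statistics    
Eve     | Algebra       
Xander  | Linear Algebra


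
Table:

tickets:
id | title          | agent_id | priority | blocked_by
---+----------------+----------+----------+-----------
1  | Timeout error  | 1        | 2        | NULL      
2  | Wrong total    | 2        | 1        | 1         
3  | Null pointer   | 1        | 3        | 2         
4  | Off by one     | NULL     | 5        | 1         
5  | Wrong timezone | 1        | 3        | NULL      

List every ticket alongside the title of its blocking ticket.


This is a self-join: tickets is joined to a second copy of itself, matching each row's blocked_by to another row's id. Use LEFT JOIN so rows with blocked_by=NULL are kept.
  - ticket 1 (Timeout error): blocked_by=NULL -> NULL
  - ticket 2 (Wrong total): blocked_by=1 -> Timeout error
  - ticket 3 (Null pointer): blocked_by=2 -> Wrong total
  - ticket 4 (Off by one): blocked_by=1 -> Timeout error
  - ticket 5 (Wrong timezone): blocked_by=NULL -> NULL

SQL:
SELECT a.title AS item, b.title AS blocked_by
FROM tickets a
LEFT JOIN tickets b ON a.blocked_by = b.id

Result:
item           | blocked_by   
---------------+--------------
Timeout error  | NULL         
Wrong total    | Timeout error
Null pointer   | Wrong total  
Off by one     | Timeout error
Wrong timezone | NULL         


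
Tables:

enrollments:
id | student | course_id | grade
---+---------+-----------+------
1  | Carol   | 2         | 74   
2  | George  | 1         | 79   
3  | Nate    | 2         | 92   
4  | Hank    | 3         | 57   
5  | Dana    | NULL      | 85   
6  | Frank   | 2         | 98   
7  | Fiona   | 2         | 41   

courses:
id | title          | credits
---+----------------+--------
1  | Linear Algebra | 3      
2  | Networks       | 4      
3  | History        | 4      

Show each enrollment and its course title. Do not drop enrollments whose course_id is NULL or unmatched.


LEFT JOIN keeps every row from enrollments (the left table); where course_id has no match in courses, the course columns become NULL. Walk through each enrollment:
  - enrollment 1 (Carol): course_id=2 -> matches Networks
  - enrollment 2 (George): course_id=1 -> matches Linear Algebra
  - enrollment 3 (Nate): course_id=2 -> matches Networks
  - enrollment 4 (Hank): course_id=3 -> matches History
  - enrollment 5 (Dana): course_id=NULL, no match -> kept with NULL
  - enrollment 6 (Frank): course_id=2 -> matches Networks
  - enrollment 7 (Fiona): course_id=2 -> matches Networks
All 7 rows appear; 1 has NULL course.

SQL:
SELECT a.student, b.title AS course
FROM enrollments a
LEFT JOIN courses b ON a.course_id = b.id

Result:
student | course        
--------+---------------
Carol   | Networks      
George  | Linear Algebra
Nate    | Networks      
Hank    | History       
Dana    | NULL          
Frank   | Networks      
Fiona   | Networks      


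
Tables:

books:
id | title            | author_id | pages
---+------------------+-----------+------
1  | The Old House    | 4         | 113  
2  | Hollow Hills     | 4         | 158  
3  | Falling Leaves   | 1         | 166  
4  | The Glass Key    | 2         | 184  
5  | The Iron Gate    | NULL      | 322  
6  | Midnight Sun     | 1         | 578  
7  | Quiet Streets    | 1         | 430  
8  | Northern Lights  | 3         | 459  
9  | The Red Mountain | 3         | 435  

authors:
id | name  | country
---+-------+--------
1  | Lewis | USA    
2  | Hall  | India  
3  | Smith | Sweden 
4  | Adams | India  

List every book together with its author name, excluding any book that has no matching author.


INNER JOIN keeps only books rows whose author_id matches an id in authors. Walk through each book:
  - book 1 (The Old House): author_id=4 -> matches Adams
  - book 2 (Hollow Hills): author_id=4 -> matches Adams
  - book 3 (Falling Leaves): author_id=1 -> matches Lewis
  - book 4 (The Glass Key): author_id=2 -> matches Hall
  - book 5 (The Iron Gate): author_id=NULL, no match -> dropped
  - book 6 (Midnight Sun): author_id=1 -> matches Lewis
  - book 7 (Quiet Streets): author_id=1 -> matches Lewis
  - book 8 (Northern Lights): author_id=3 -> matches Smith
  - book 9 (The Red Mountain): author_id=3 -> matches Smith
So 1 of 9 rows is dropped.

SQL:
SELECT a.title, b.name AS author
FROM books a
INNER JOIN authors b ON a.author_id = b.id

Result:
title            | author
-----------------+-------
The Old House    | Adams 
Hollow Hills     | Adams 
Falling Leaves   | Lewis 
The Glass Key    | Hall  
Midnight Sun     | Lewis 
Quiet Streets    | Lewis 
Northern Lights  | Smith 
The Red Mountain | Smith 


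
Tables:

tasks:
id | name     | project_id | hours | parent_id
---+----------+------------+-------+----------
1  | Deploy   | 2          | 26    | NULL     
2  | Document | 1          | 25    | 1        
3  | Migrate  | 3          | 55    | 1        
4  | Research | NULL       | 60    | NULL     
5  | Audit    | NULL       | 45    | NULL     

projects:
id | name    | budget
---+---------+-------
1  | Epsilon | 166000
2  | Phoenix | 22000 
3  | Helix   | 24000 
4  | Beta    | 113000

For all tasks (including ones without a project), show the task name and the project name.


LEFT JOIN keeps every row from tasks (the left table); where project_id has no match in projects, the project columns become NULL. Walk through each task:
  - task 1 (Deploy): project_id=2 -> matches Phoenix
  - task 2 (Document): project_id=1 -> matches Epsilon
  - task 3 (Migrate): project_id=3 -> matches Helix
  - task 4 (Research): project_id=NULL, no match -> kept with NULL
  - task 5 (Audit): project_id=NULL, no match -> kept with NULL
All 5 rows appear; 2 have NULL project.

SQL:
SELECT a.name, b.name AS project
FROM tasks a
LEFT JOIN projects b ON a.project_id = b.id

Result:
name     | project
---------+--------
Deploy   | Phoenix
Document | Epsilon
Migrate  | Helix  
Research | NULL   
Audit    | NULL   


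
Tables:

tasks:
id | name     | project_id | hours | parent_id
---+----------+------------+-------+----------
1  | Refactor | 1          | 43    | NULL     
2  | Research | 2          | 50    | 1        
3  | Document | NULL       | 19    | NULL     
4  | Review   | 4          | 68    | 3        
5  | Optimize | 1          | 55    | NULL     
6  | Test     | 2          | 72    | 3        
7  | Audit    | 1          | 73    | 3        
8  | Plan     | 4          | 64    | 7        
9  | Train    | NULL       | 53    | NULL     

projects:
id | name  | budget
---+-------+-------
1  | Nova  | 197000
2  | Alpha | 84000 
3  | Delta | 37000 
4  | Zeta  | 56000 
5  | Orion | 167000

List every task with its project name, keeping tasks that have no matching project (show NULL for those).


LEFT JOIN keeps every row from tasks (the left table); where project_id has no match in projects, the project columns become NULL. Walk through each task:
  - task 1 (Refactor): project_id=1 -> matches Nova
  - task 2 (Research): project_id=2 -> matches Alpha
  - task 3 (Document): project_id=NULL, no match -> kept with NULL
  - task 4 (Review): project_id=4 -> matches Zeta
  - task 5 (Optimize): project_id=1 -> matches Nova
  - task 6 (Test): project_id=2 -> matches Alpha
  - task 7 (Audit): project_id=1 -> matches Nova
  - task 8 (Plan): project_id=4 -> matches Zeta
  - task 9 (Train): project_id=NULL, no match -> kept with NULL
All 9 rows appear; 2 have NULL project.

SQL:
SELECT a.name, b.name AS project
FROM tasks a
LEFT JOIN projects b ON a.project_id = b.id

Result:
name     | project
---------+--------
Refactor | Nova   
Research | Alpha  
Document | NULL   
Review   | Zeta   
Optimize | Nova   
Test     | Alpha  
Audit    | Nova   
Plan     | Zeta   
Train    | NULL   


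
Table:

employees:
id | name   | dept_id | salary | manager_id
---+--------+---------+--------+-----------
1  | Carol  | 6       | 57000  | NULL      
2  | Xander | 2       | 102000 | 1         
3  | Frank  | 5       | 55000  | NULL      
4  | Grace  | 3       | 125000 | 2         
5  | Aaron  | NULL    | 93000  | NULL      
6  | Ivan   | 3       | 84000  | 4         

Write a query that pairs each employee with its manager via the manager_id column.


This is a self-join: employees is joined to a second copy of itself, matching each row's manager_id to another row's id. Use LEFT JOIN so rows with manager_id=NULL are kept.
  - employee 1 (Carol): manager_id=NULL -> NULL
  - employee 2 (Xander): manager_id=1 -> Carol
  - employee 3 (Frank): manager_id=NULL -> NULL
  - employee 4 (Grace): manager_id=2 -> Xander
  - employee 5 (Aaron): manager_id=NULL -> NULL
  - employee 6 (Ivan): manager_id=4 -> Grace

SQL:
SELECT a.name AS item, b.name AS manager
FROM employees a
LEFT JOIN employees b ON a.manager_id = b.id

Result:
item   | manager
-------+--------
Carol  | NULL   
Xander | Carol  
Frank  | NULL   
Grace  | Xander 
Aaron  | NULL   
Ivan   | Grace  


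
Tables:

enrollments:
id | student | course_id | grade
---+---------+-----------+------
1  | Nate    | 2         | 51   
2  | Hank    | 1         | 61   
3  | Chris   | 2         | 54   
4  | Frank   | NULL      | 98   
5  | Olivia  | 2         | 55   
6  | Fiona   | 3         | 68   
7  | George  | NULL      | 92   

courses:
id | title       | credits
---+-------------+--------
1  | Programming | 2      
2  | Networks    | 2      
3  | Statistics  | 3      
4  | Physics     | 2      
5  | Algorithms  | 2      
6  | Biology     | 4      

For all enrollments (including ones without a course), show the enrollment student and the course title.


LEFT JOIN keeps every row from enrollments (the left table); where course_id has no match in courses, the course columns become NULL. Walk through each enrollment:
  - enrollment 1 (Nate): course_id=2 -> matches Networks
  - enrollment 2 (Hank): course_id=1 -> matches Programming
  - enrollment 3 (Chris): course_id=2 -> matches Networks
  - enrollment 4 (Frank): course_id=NULL, no match -> kept with NULL
  - enrollment 5 (Olivia): course_id=2 -> matches Networks
  - enrollment 6 (Fiona): course_id=3 -> matches Statistics
  - enrollment 7 (George): course_id=NULL, no match -> kept with NULL
All 7 rows appear; 2 have NULL course.

SQL:
SELECT a.student, b.title AS course
FROM enrollments a
LEFT JOIN courses b ON a.course_id = b.id

Result:
student | course     
--------+------------
Nate    | Networks   
Hank    | Programming
Chris   | Networks   
Frank   | NULL       
Olivia  | Networks   
Fiona   | Statistics 
George  | NULL       


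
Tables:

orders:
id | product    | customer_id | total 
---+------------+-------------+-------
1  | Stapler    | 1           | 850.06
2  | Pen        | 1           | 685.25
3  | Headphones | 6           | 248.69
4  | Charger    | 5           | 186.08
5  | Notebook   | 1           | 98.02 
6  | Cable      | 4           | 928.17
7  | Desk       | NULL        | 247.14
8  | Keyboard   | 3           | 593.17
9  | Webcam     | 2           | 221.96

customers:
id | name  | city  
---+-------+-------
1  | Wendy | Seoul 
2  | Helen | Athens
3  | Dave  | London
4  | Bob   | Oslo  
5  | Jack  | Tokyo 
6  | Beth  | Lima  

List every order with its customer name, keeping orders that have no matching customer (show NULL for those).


LEFT JOIN keeps every row from orders (the left table); where customer_id has no match in customers, the customer columns become NULL. Walk through each order:
  - order 1 (Stapler): customer_id=1 -> matches Wendy
  - order 2 (Pen): customer_id=1 -> matches Wendy
  - order 3 (Headphones): customer_id=6 -> matches Beth
  - order 4 (Charger): customer_id=5 -> matches Jack
  - order 5 (Notebook): customer_id=1 -> matches Wendy
  - order 6 (Cable): customer_id=4 -> matches Bob
  - order 7 (Desk): customer_id=NULL, no match -> kept with NULL
  - order 8 (Keyboard): customer_id=3 -> matches Dave
  - order 9 (Webcam): customer_id=2 -> matches Helen
All 9 rows appear; 1 has NULL customer.

SQL:
SELECT a.product, b.name AS customer
FROM orders a
LEFT JOIN customers b ON a.customer_id = b.id

Result:
product    | customer
-----------+---------
Stapler    | Wendy   
Pen        | Wendy   
Headphones | Beth    
Charger    | Jack    
Notebook   | Wendy   
Cable      | Bob     
Desk       | NULL    
Keyboard   | Dave    
Webcam     | Helen   


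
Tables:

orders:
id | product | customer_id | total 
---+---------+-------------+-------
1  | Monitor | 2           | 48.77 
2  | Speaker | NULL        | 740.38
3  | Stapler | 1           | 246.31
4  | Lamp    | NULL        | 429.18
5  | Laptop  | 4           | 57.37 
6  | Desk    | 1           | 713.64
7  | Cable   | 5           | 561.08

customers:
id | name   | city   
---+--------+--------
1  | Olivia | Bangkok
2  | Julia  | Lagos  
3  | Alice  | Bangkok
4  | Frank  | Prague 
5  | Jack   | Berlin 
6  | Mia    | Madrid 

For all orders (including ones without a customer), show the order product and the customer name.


LEFT JOIN keeps every row from orders (the left table); where customer_id has no match in customers, the customer columns become NULL. Walk through each order:
  - order 1 (Monitor): customer_id=2 -> matches Julia
  - order 2 (Speaker): customer_id=NULL, no match -> kept with NULL
  - order 3 (Stapler): customer_id=1 -> matches Olivia
  - order 4 (Lamp): customer_id=NULL, no match -> kept with NULL
  - order 5 (Laptop): customer_id=4 -> matches Frank
  - order 6 (Desk): customer_id=1 -> matches Olivia
  - order 7 (Cable): customer_id=5 -> matches Jack
All 7 rows appear; 2 have NULL customer.

SQL:
SELECT a.product, b.name AS customer
FROM orders a
LEFT JOIN customers b ON a.customer_id = b.id

Result:
product | customer
--------+---------
Monitor | Julia   
Speaker | NULL    
Stapler | Olivia  
Lamp    | NULL    
Laptop  | Frank   
Desk    | Olivia  
Cable   | Jack    


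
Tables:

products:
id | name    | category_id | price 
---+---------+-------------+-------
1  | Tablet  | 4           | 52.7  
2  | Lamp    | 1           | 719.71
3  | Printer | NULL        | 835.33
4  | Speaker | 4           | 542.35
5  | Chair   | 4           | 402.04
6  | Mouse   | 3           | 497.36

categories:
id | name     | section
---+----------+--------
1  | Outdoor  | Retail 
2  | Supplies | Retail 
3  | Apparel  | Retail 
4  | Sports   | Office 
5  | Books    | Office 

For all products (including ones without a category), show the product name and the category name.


LEFT JOIN keeps every row from products (the left table); where category_id has no match in categories, the category columns become NULL. Walk through each product:
  - product 1 (Tablet): category_id=4 -> matches Sports
  - product 2 (Lamp): category_id=1 -> matches Outdoor
  - product 3 (Printer): category_id=NULL, no match -> kept with NULL
  - product 4 (Speaker): category_id=4 -> matches Sports
  - product 5 (Chair): category_id=4 -> matches Sports
  - product 6 (Mouse): category_id=3 -> matches Apparel
All 6 rows appear; 1 has NULL category.

SQL:
SELECT a.name, b.name AS category
FROM products a
LEFT JOIN categories b ON a.category_id = b.id

Result:
name    | category
--------+---------
Tablet  | Sports  
Lamp    | Outdoor 
Printer | NULL    
Speaker | Sports  
Chair   | Sports  
Mouse   | Apparel 


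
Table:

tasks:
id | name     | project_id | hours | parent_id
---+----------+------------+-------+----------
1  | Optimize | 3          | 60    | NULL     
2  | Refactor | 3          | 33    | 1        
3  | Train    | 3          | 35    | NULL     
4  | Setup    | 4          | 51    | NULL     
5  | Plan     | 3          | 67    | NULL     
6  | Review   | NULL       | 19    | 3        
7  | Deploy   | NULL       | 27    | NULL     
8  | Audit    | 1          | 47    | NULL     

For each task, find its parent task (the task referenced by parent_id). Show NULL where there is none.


This is a self-join: tasks is joined to a second copy of itself, matching each row's parent_id to another row's id. Use LEFT JOIN so rows with parent_id=NULL are kept.
  - task 1 (Optimize): parent_id=NULL -> NULL
  - task 2 (Refactor): parent_id=1 -> Optimize
  - task 3 (Train): parent_id=NULL -> NULL
  - task 4 (Setup): parent_id=NULL -> NULL
  - task 5 (Plan): parent_id=NULL -> NULL
  - task 6 (Review): parent_id=3 -> Train
  - task 7 (Deploy): parent_id=NULL -> NULL
  - task 8 (Audit): parent_id=NULL -> NULL

SQL:
SELECT a.name AS item, b.name AS parent
FROM tasks a
LEFT JOIN tasks b ON a.parent_id = b.id

Result:
item     | parent  
---------+---------
Optimize | NULL    
Refactor | Optimize
Train    | NULL    
Setup    | NULL    
Plan     | NULL    
Review   | Train   
Deploy   | NULL    
Audit    | NULL    


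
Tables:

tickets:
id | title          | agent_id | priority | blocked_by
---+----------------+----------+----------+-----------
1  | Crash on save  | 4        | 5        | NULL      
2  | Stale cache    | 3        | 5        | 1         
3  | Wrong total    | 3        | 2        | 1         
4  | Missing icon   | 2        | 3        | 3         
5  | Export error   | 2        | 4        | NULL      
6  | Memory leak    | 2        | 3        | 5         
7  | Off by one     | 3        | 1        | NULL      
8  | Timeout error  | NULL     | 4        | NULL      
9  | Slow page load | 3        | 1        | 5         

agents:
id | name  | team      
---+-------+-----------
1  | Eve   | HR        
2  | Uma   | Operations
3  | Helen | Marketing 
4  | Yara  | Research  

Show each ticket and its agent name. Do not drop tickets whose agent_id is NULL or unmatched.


LEFT JOIN keeps every row from tickets (the left table); where agent_id has no match in agents, the agent columns become NULL. Walk through each ticket:
  - ticket 1 (Crash on save): agent_id=4 -> matches Yara
  - ticket 2 (Stale cache): agent_id=3 -> matches Helen
  - ticket 3 (Wrong total): agent_id=3 -> matches Helen
  - ticket 4 (Missing icon): agent_id=2 -> matches Uma
  - ticket 5 (Export error): agent_id=2 -> matches Uma
  - ticket 6 (Memory leak): agent_id=2 -> matches Uma
  - ticket 7 (Off by one): agent_id=3 -> matches Helen
  - ticket 8 (Timeout error): agent_id=NULL, no match -> kept with NULL
  - ticket 9 (Slow page load): agent_id=3 -> matches Helen
All 9 rows appear; 1 has NULL agent.

SQL:
SELECT a.title, b.name AS agent
FROM tickets a
LEFT JOIN agents b ON a.agent_id = b.id

Result:
title          | agent
---------------+------
Crash on save  | Yara 
Stale cache    | Helen
Wrong total    | Helen
Missing icon   | Uma  
Export error   | Uma  
Memory leak    | Uma  
Off by one     | Helen
Timeout error  | NULL 
Slow page load | Helen


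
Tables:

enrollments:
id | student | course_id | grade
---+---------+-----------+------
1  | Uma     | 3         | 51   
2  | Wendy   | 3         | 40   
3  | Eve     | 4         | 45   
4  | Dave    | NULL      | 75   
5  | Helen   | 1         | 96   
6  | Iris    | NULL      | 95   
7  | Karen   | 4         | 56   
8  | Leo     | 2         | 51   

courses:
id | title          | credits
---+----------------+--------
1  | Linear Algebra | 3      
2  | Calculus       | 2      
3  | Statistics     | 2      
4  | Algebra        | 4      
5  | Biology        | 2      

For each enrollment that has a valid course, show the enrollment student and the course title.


INNER JOIN keeps only enrollments rows whose course_id matches an id in courses. Walk through each enrollment:
  - enrollment 1 (Uma): course_id=3 -> matches Statistics
  - enrollment 2 (Wendy): course_id=3 -> matches Statistics
  - enrollment 3 (Eve): course_id=4 -> matches Algebra
  - enrollment 4 (Dave): course_id=NULL, no match -> dropped
  - enrollment 5 (Helen): course_id=1 -> matches Linear Algebra
  - enrollment 6 (Iris): course_id=NULL, no match -> dropped
  - enrollment 7 (Karen): course_id=4 -> matches Algebra
  - enrollment 8 (Leo): course_id=2 -> matches Calculus
So 2 of 8 rows are dropped.

SQL:
SELECT a.student, b.title AS course
FROM enrollments a
INNER JOIN courses b ON a.course_id = b.id

Result:
student | course        
--------+---------------
Uma     | Statistics    
Wendy   | Statistics    
Eve     | Algebra       
Helen   | Linear Algebra
Karen   | Algebra       
Leo     | Calculus      
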